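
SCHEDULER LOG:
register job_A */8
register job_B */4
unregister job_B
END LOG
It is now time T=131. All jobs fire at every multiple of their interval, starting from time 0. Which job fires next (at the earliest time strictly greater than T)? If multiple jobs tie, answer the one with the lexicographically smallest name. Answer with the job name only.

Answer: job_A

Derivation:
Op 1: register job_A */8 -> active={job_A:*/8}
Op 2: register job_B */4 -> active={job_A:*/8, job_B:*/4}
Op 3: unregister job_B -> active={job_A:*/8}
  job_A: interval 8, next fire after T=131 is 136
Earliest = 136, winner (lex tiebreak) = job_A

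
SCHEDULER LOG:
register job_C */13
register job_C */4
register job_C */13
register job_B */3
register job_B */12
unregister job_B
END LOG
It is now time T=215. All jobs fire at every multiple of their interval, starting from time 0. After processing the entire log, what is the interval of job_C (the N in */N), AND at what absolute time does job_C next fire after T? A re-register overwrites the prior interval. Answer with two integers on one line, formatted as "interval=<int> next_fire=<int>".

Op 1: register job_C */13 -> active={job_C:*/13}
Op 2: register job_C */4 -> active={job_C:*/4}
Op 3: register job_C */13 -> active={job_C:*/13}
Op 4: register job_B */3 -> active={job_B:*/3, job_C:*/13}
Op 5: register job_B */12 -> active={job_B:*/12, job_C:*/13}
Op 6: unregister job_B -> active={job_C:*/13}
Final interval of job_C = 13
Next fire of job_C after T=215: (215//13+1)*13 = 221

Answer: interval=13 next_fire=221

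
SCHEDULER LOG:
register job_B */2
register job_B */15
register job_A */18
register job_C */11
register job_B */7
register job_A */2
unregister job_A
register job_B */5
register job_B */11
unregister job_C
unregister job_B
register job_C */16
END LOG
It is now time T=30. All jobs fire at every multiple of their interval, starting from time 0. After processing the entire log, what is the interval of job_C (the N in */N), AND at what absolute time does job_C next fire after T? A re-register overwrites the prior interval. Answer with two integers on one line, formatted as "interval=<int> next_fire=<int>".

Answer: interval=16 next_fire=32

Derivation:
Op 1: register job_B */2 -> active={job_B:*/2}
Op 2: register job_B */15 -> active={job_B:*/15}
Op 3: register job_A */18 -> active={job_A:*/18, job_B:*/15}
Op 4: register job_C */11 -> active={job_A:*/18, job_B:*/15, job_C:*/11}
Op 5: register job_B */7 -> active={job_A:*/18, job_B:*/7, job_C:*/11}
Op 6: register job_A */2 -> active={job_A:*/2, job_B:*/7, job_C:*/11}
Op 7: unregister job_A -> active={job_B:*/7, job_C:*/11}
Op 8: register job_B */5 -> active={job_B:*/5, job_C:*/11}
Op 9: register job_B */11 -> active={job_B:*/11, job_C:*/11}
Op 10: unregister job_C -> active={job_B:*/11}
Op 11: unregister job_B -> active={}
Op 12: register job_C */16 -> active={job_C:*/16}
Final interval of job_C = 16
Next fire of job_C after T=30: (30//16+1)*16 = 32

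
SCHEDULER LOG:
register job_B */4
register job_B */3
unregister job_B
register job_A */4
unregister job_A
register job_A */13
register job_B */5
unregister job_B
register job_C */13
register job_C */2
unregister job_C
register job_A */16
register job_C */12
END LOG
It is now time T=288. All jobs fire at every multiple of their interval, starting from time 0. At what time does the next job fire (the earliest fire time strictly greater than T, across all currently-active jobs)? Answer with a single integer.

Answer: 300

Derivation:
Op 1: register job_B */4 -> active={job_B:*/4}
Op 2: register job_B */3 -> active={job_B:*/3}
Op 3: unregister job_B -> active={}
Op 4: register job_A */4 -> active={job_A:*/4}
Op 5: unregister job_A -> active={}
Op 6: register job_A */13 -> active={job_A:*/13}
Op 7: register job_B */5 -> active={job_A:*/13, job_B:*/5}
Op 8: unregister job_B -> active={job_A:*/13}
Op 9: register job_C */13 -> active={job_A:*/13, job_C:*/13}
Op 10: register job_C */2 -> active={job_A:*/13, job_C:*/2}
Op 11: unregister job_C -> active={job_A:*/13}
Op 12: register job_A */16 -> active={job_A:*/16}
Op 13: register job_C */12 -> active={job_A:*/16, job_C:*/12}
  job_A: interval 16, next fire after T=288 is 304
  job_C: interval 12, next fire after T=288 is 300
Earliest fire time = 300 (job job_C)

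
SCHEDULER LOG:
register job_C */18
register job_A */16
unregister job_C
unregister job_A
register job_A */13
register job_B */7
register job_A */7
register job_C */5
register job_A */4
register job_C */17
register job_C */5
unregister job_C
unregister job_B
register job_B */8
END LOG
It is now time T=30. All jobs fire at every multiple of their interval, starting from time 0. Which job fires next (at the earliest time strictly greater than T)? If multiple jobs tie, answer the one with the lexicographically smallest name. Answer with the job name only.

Answer: job_A

Derivation:
Op 1: register job_C */18 -> active={job_C:*/18}
Op 2: register job_A */16 -> active={job_A:*/16, job_C:*/18}
Op 3: unregister job_C -> active={job_A:*/16}
Op 4: unregister job_A -> active={}
Op 5: register job_A */13 -> active={job_A:*/13}
Op 6: register job_B */7 -> active={job_A:*/13, job_B:*/7}
Op 7: register job_A */7 -> active={job_A:*/7, job_B:*/7}
Op 8: register job_C */5 -> active={job_A:*/7, job_B:*/7, job_C:*/5}
Op 9: register job_A */4 -> active={job_A:*/4, job_B:*/7, job_C:*/5}
Op 10: register job_C */17 -> active={job_A:*/4, job_B:*/7, job_C:*/17}
Op 11: register job_C */5 -> active={job_A:*/4, job_B:*/7, job_C:*/5}
Op 12: unregister job_C -> active={job_A:*/4, job_B:*/7}
Op 13: unregister job_B -> active={job_A:*/4}
Op 14: register job_B */8 -> active={job_A:*/4, job_B:*/8}
  job_A: interval 4, next fire after T=30 is 32
  job_B: interval 8, next fire after T=30 is 32
Earliest = 32, winner (lex tiebreak) = job_A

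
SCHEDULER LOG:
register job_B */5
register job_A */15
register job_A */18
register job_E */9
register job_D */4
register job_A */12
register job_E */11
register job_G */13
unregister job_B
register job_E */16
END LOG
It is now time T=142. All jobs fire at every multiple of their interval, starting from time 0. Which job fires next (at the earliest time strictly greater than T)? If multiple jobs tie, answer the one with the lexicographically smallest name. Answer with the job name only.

Op 1: register job_B */5 -> active={job_B:*/5}
Op 2: register job_A */15 -> active={job_A:*/15, job_B:*/5}
Op 3: register job_A */18 -> active={job_A:*/18, job_B:*/5}
Op 4: register job_E */9 -> active={job_A:*/18, job_B:*/5, job_E:*/9}
Op 5: register job_D */4 -> active={job_A:*/18, job_B:*/5, job_D:*/4, job_E:*/9}
Op 6: register job_A */12 -> active={job_A:*/12, job_B:*/5, job_D:*/4, job_E:*/9}
Op 7: register job_E */11 -> active={job_A:*/12, job_B:*/5, job_D:*/4, job_E:*/11}
Op 8: register job_G */13 -> active={job_A:*/12, job_B:*/5, job_D:*/4, job_E:*/11, job_G:*/13}
Op 9: unregister job_B -> active={job_A:*/12, job_D:*/4, job_E:*/11, job_G:*/13}
Op 10: register job_E */16 -> active={job_A:*/12, job_D:*/4, job_E:*/16, job_G:*/13}
  job_A: interval 12, next fire after T=142 is 144
  job_D: interval 4, next fire after T=142 is 144
  job_E: interval 16, next fire after T=142 is 144
  job_G: interval 13, next fire after T=142 is 143
Earliest = 143, winner (lex tiebreak) = job_G

Answer: job_G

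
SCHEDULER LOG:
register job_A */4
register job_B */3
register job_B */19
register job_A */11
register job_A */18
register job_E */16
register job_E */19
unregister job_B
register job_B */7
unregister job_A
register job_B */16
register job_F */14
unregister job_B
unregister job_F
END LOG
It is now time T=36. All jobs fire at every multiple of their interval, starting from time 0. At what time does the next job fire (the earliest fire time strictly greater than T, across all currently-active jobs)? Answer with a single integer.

Op 1: register job_A */4 -> active={job_A:*/4}
Op 2: register job_B */3 -> active={job_A:*/4, job_B:*/3}
Op 3: register job_B */19 -> active={job_A:*/4, job_B:*/19}
Op 4: register job_A */11 -> active={job_A:*/11, job_B:*/19}
Op 5: register job_A */18 -> active={job_A:*/18, job_B:*/19}
Op 6: register job_E */16 -> active={job_A:*/18, job_B:*/19, job_E:*/16}
Op 7: register job_E */19 -> active={job_A:*/18, job_B:*/19, job_E:*/19}
Op 8: unregister job_B -> active={job_A:*/18, job_E:*/19}
Op 9: register job_B */7 -> active={job_A:*/18, job_B:*/7, job_E:*/19}
Op 10: unregister job_A -> active={job_B:*/7, job_E:*/19}
Op 11: register job_B */16 -> active={job_B:*/16, job_E:*/19}
Op 12: register job_F */14 -> active={job_B:*/16, job_E:*/19, job_F:*/14}
Op 13: unregister job_B -> active={job_E:*/19, job_F:*/14}
Op 14: unregister job_F -> active={job_E:*/19}
  job_E: interval 19, next fire after T=36 is 38
Earliest fire time = 38 (job job_E)

Answer: 38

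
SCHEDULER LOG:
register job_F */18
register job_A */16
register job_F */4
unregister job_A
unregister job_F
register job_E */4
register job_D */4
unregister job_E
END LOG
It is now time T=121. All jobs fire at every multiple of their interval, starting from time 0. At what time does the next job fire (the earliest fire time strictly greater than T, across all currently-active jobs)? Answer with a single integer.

Answer: 124

Derivation:
Op 1: register job_F */18 -> active={job_F:*/18}
Op 2: register job_A */16 -> active={job_A:*/16, job_F:*/18}
Op 3: register job_F */4 -> active={job_A:*/16, job_F:*/4}
Op 4: unregister job_A -> active={job_F:*/4}
Op 5: unregister job_F -> active={}
Op 6: register job_E */4 -> active={job_E:*/4}
Op 7: register job_D */4 -> active={job_D:*/4, job_E:*/4}
Op 8: unregister job_E -> active={job_D:*/4}
  job_D: interval 4, next fire after T=121 is 124
Earliest fire time = 124 (job job_D)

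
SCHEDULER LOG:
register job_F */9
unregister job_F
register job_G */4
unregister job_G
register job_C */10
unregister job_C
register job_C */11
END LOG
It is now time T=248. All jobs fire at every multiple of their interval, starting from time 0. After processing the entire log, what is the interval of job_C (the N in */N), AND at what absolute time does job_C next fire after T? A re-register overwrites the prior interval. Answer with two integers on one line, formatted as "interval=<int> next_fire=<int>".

Answer: interval=11 next_fire=253

Derivation:
Op 1: register job_F */9 -> active={job_F:*/9}
Op 2: unregister job_F -> active={}
Op 3: register job_G */4 -> active={job_G:*/4}
Op 4: unregister job_G -> active={}
Op 5: register job_C */10 -> active={job_C:*/10}
Op 6: unregister job_C -> active={}
Op 7: register job_C */11 -> active={job_C:*/11}
Final interval of job_C = 11
Next fire of job_C after T=248: (248//11+1)*11 = 253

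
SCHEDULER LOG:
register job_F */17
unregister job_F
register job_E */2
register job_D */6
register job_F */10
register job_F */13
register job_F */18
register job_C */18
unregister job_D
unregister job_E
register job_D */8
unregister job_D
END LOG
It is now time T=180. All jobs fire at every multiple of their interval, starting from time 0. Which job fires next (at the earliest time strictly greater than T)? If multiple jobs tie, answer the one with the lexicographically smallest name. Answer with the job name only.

Op 1: register job_F */17 -> active={job_F:*/17}
Op 2: unregister job_F -> active={}
Op 3: register job_E */2 -> active={job_E:*/2}
Op 4: register job_D */6 -> active={job_D:*/6, job_E:*/2}
Op 5: register job_F */10 -> active={job_D:*/6, job_E:*/2, job_F:*/10}
Op 6: register job_F */13 -> active={job_D:*/6, job_E:*/2, job_F:*/13}
Op 7: register job_F */18 -> active={job_D:*/6, job_E:*/2, job_F:*/18}
Op 8: register job_C */18 -> active={job_C:*/18, job_D:*/6, job_E:*/2, job_F:*/18}
Op 9: unregister job_D -> active={job_C:*/18, job_E:*/2, job_F:*/18}
Op 10: unregister job_E -> active={job_C:*/18, job_F:*/18}
Op 11: register job_D */8 -> active={job_C:*/18, job_D:*/8, job_F:*/18}
Op 12: unregister job_D -> active={job_C:*/18, job_F:*/18}
  job_C: interval 18, next fire after T=180 is 198
  job_F: interval 18, next fire after T=180 is 198
Earliest = 198, winner (lex tiebreak) = job_C

Answer: job_C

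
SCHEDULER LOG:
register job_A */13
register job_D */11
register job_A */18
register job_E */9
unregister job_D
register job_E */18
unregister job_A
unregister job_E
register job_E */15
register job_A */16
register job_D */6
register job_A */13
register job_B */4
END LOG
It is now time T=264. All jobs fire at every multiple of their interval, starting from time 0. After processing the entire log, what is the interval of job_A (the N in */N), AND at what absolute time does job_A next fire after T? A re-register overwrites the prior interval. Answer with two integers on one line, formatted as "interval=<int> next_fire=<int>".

Answer: interval=13 next_fire=273

Derivation:
Op 1: register job_A */13 -> active={job_A:*/13}
Op 2: register job_D */11 -> active={job_A:*/13, job_D:*/11}
Op 3: register job_A */18 -> active={job_A:*/18, job_D:*/11}
Op 4: register job_E */9 -> active={job_A:*/18, job_D:*/11, job_E:*/9}
Op 5: unregister job_D -> active={job_A:*/18, job_E:*/9}
Op 6: register job_E */18 -> active={job_A:*/18, job_E:*/18}
Op 7: unregister job_A -> active={job_E:*/18}
Op 8: unregister job_E -> active={}
Op 9: register job_E */15 -> active={job_E:*/15}
Op 10: register job_A */16 -> active={job_A:*/16, job_E:*/15}
Op 11: register job_D */6 -> active={job_A:*/16, job_D:*/6, job_E:*/15}
Op 12: register job_A */13 -> active={job_A:*/13, job_D:*/6, job_E:*/15}
Op 13: register job_B */4 -> active={job_A:*/13, job_B:*/4, job_D:*/6, job_E:*/15}
Final interval of job_A = 13
Next fire of job_A after T=264: (264//13+1)*13 = 273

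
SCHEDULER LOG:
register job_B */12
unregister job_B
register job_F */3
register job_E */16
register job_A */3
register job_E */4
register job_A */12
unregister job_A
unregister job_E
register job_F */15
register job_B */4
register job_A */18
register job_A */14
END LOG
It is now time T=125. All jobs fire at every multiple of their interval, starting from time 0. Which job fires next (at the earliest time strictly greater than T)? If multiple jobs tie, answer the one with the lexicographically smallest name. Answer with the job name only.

Answer: job_A

Derivation:
Op 1: register job_B */12 -> active={job_B:*/12}
Op 2: unregister job_B -> active={}
Op 3: register job_F */3 -> active={job_F:*/3}
Op 4: register job_E */16 -> active={job_E:*/16, job_F:*/3}
Op 5: register job_A */3 -> active={job_A:*/3, job_E:*/16, job_F:*/3}
Op 6: register job_E */4 -> active={job_A:*/3, job_E:*/4, job_F:*/3}
Op 7: register job_A */12 -> active={job_A:*/12, job_E:*/4, job_F:*/3}
Op 8: unregister job_A -> active={job_E:*/4, job_F:*/3}
Op 9: unregister job_E -> active={job_F:*/3}
Op 10: register job_F */15 -> active={job_F:*/15}
Op 11: register job_B */4 -> active={job_B:*/4, job_F:*/15}
Op 12: register job_A */18 -> active={job_A:*/18, job_B:*/4, job_F:*/15}
Op 13: register job_A */14 -> active={job_A:*/14, job_B:*/4, job_F:*/15}
  job_A: interval 14, next fire after T=125 is 126
  job_B: interval 4, next fire after T=125 is 128
  job_F: interval 15, next fire after T=125 is 135
Earliest = 126, winner (lex tiebreak) = job_A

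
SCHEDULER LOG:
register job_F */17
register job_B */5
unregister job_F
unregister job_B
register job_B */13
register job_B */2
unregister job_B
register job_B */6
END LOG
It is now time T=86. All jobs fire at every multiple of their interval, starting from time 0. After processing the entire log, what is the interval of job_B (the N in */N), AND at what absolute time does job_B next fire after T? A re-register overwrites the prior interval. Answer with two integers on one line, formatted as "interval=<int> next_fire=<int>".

Op 1: register job_F */17 -> active={job_F:*/17}
Op 2: register job_B */5 -> active={job_B:*/5, job_F:*/17}
Op 3: unregister job_F -> active={job_B:*/5}
Op 4: unregister job_B -> active={}
Op 5: register job_B */13 -> active={job_B:*/13}
Op 6: register job_B */2 -> active={job_B:*/2}
Op 7: unregister job_B -> active={}
Op 8: register job_B */6 -> active={job_B:*/6}
Final interval of job_B = 6
Next fire of job_B after T=86: (86//6+1)*6 = 90

Answer: interval=6 next_fire=90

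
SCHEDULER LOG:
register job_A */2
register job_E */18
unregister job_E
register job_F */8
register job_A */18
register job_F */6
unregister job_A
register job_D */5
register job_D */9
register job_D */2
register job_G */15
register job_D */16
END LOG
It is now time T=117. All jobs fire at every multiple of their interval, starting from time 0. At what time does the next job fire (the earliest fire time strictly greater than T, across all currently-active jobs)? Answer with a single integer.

Op 1: register job_A */2 -> active={job_A:*/2}
Op 2: register job_E */18 -> active={job_A:*/2, job_E:*/18}
Op 3: unregister job_E -> active={job_A:*/2}
Op 4: register job_F */8 -> active={job_A:*/2, job_F:*/8}
Op 5: register job_A */18 -> active={job_A:*/18, job_F:*/8}
Op 6: register job_F */6 -> active={job_A:*/18, job_F:*/6}
Op 7: unregister job_A -> active={job_F:*/6}
Op 8: register job_D */5 -> active={job_D:*/5, job_F:*/6}
Op 9: register job_D */9 -> active={job_D:*/9, job_F:*/6}
Op 10: register job_D */2 -> active={job_D:*/2, job_F:*/6}
Op 11: register job_G */15 -> active={job_D:*/2, job_F:*/6, job_G:*/15}
Op 12: register job_D */16 -> active={job_D:*/16, job_F:*/6, job_G:*/15}
  job_D: interval 16, next fire after T=117 is 128
  job_F: interval 6, next fire after T=117 is 120
  job_G: interval 15, next fire after T=117 is 120
Earliest fire time = 120 (job job_F)

Answer: 120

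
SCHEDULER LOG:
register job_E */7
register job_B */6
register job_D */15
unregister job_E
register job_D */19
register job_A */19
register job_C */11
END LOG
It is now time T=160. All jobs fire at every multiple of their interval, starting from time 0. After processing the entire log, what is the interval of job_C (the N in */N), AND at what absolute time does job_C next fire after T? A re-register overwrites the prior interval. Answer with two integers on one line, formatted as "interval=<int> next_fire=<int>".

Op 1: register job_E */7 -> active={job_E:*/7}
Op 2: register job_B */6 -> active={job_B:*/6, job_E:*/7}
Op 3: register job_D */15 -> active={job_B:*/6, job_D:*/15, job_E:*/7}
Op 4: unregister job_E -> active={job_B:*/6, job_D:*/15}
Op 5: register job_D */19 -> active={job_B:*/6, job_D:*/19}
Op 6: register job_A */19 -> active={job_A:*/19, job_B:*/6, job_D:*/19}
Op 7: register job_C */11 -> active={job_A:*/19, job_B:*/6, job_C:*/11, job_D:*/19}
Final interval of job_C = 11
Next fire of job_C after T=160: (160//11+1)*11 = 165

Answer: interval=11 next_fire=165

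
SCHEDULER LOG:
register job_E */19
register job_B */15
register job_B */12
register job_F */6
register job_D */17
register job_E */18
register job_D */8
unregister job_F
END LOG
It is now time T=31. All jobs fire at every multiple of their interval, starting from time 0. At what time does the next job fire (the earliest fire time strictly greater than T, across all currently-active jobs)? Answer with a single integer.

Answer: 32

Derivation:
Op 1: register job_E */19 -> active={job_E:*/19}
Op 2: register job_B */15 -> active={job_B:*/15, job_E:*/19}
Op 3: register job_B */12 -> active={job_B:*/12, job_E:*/19}
Op 4: register job_F */6 -> active={job_B:*/12, job_E:*/19, job_F:*/6}
Op 5: register job_D */17 -> active={job_B:*/12, job_D:*/17, job_E:*/19, job_F:*/6}
Op 6: register job_E */18 -> active={job_B:*/12, job_D:*/17, job_E:*/18, job_F:*/6}
Op 7: register job_D */8 -> active={job_B:*/12, job_D:*/8, job_E:*/18, job_F:*/6}
Op 8: unregister job_F -> active={job_B:*/12, job_D:*/8, job_E:*/18}
  job_B: interval 12, next fire after T=31 is 36
  job_D: interval 8, next fire after T=31 is 32
  job_E: interval 18, next fire after T=31 is 36
Earliest fire time = 32 (job job_D)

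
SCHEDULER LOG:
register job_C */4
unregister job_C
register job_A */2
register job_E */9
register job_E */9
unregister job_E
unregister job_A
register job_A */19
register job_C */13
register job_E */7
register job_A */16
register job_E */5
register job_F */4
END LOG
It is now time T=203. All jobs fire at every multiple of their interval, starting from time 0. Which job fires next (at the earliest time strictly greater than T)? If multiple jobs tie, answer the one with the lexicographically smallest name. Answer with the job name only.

Answer: job_F

Derivation:
Op 1: register job_C */4 -> active={job_C:*/4}
Op 2: unregister job_C -> active={}
Op 3: register job_A */2 -> active={job_A:*/2}
Op 4: register job_E */9 -> active={job_A:*/2, job_E:*/9}
Op 5: register job_E */9 -> active={job_A:*/2, job_E:*/9}
Op 6: unregister job_E -> active={job_A:*/2}
Op 7: unregister job_A -> active={}
Op 8: register job_A */19 -> active={job_A:*/19}
Op 9: register job_C */13 -> active={job_A:*/19, job_C:*/13}
Op 10: register job_E */7 -> active={job_A:*/19, job_C:*/13, job_E:*/7}
Op 11: register job_A */16 -> active={job_A:*/16, job_C:*/13, job_E:*/7}
Op 12: register job_E */5 -> active={job_A:*/16, job_C:*/13, job_E:*/5}
Op 13: register job_F */4 -> active={job_A:*/16, job_C:*/13, job_E:*/5, job_F:*/4}
  job_A: interval 16, next fire after T=203 is 208
  job_C: interval 13, next fire after T=203 is 208
  job_E: interval 5, next fire after T=203 is 205
  job_F: interval 4, next fire after T=203 is 204
Earliest = 204, winner (lex tiebreak) = job_F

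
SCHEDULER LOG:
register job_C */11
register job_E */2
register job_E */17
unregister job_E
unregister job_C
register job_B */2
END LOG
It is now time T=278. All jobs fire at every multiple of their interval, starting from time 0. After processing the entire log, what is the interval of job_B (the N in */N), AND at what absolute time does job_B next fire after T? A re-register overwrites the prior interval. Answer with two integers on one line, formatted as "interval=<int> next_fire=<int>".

Op 1: register job_C */11 -> active={job_C:*/11}
Op 2: register job_E */2 -> active={job_C:*/11, job_E:*/2}
Op 3: register job_E */17 -> active={job_C:*/11, job_E:*/17}
Op 4: unregister job_E -> active={job_C:*/11}
Op 5: unregister job_C -> active={}
Op 6: register job_B */2 -> active={job_B:*/2}
Final interval of job_B = 2
Next fire of job_B after T=278: (278//2+1)*2 = 280

Answer: interval=2 next_fire=280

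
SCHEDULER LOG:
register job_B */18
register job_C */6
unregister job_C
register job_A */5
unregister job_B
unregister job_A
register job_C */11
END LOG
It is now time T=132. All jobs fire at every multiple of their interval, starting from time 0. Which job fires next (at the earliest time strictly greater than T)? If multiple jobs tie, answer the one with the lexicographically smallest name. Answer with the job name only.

Op 1: register job_B */18 -> active={job_B:*/18}
Op 2: register job_C */6 -> active={job_B:*/18, job_C:*/6}
Op 3: unregister job_C -> active={job_B:*/18}
Op 4: register job_A */5 -> active={job_A:*/5, job_B:*/18}
Op 5: unregister job_B -> active={job_A:*/5}
Op 6: unregister job_A -> active={}
Op 7: register job_C */11 -> active={job_C:*/11}
  job_C: interval 11, next fire after T=132 is 143
Earliest = 143, winner (lex tiebreak) = job_C

Answer: job_C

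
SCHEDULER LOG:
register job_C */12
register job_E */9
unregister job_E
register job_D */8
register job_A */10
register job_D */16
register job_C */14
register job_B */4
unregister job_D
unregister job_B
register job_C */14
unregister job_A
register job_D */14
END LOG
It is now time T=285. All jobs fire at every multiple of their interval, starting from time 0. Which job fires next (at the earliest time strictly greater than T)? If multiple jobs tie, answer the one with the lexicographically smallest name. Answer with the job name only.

Answer: job_C

Derivation:
Op 1: register job_C */12 -> active={job_C:*/12}
Op 2: register job_E */9 -> active={job_C:*/12, job_E:*/9}
Op 3: unregister job_E -> active={job_C:*/12}
Op 4: register job_D */8 -> active={job_C:*/12, job_D:*/8}
Op 5: register job_A */10 -> active={job_A:*/10, job_C:*/12, job_D:*/8}
Op 6: register job_D */16 -> active={job_A:*/10, job_C:*/12, job_D:*/16}
Op 7: register job_C */14 -> active={job_A:*/10, job_C:*/14, job_D:*/16}
Op 8: register job_B */4 -> active={job_A:*/10, job_B:*/4, job_C:*/14, job_D:*/16}
Op 9: unregister job_D -> active={job_A:*/10, job_B:*/4, job_C:*/14}
Op 10: unregister job_B -> active={job_A:*/10, job_C:*/14}
Op 11: register job_C */14 -> active={job_A:*/10, job_C:*/14}
Op 12: unregister job_A -> active={job_C:*/14}
Op 13: register job_D */14 -> active={job_C:*/14, job_D:*/14}
  job_C: interval 14, next fire after T=285 is 294
  job_D: interval 14, next fire after T=285 is 294
Earliest = 294, winner (lex tiebreak) = job_C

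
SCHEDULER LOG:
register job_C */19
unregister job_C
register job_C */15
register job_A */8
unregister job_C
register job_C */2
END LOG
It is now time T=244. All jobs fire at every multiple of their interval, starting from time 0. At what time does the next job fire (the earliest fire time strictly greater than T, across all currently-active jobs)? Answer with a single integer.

Answer: 246

Derivation:
Op 1: register job_C */19 -> active={job_C:*/19}
Op 2: unregister job_C -> active={}
Op 3: register job_C */15 -> active={job_C:*/15}
Op 4: register job_A */8 -> active={job_A:*/8, job_C:*/15}
Op 5: unregister job_C -> active={job_A:*/8}
Op 6: register job_C */2 -> active={job_A:*/8, job_C:*/2}
  job_A: interval 8, next fire after T=244 is 248
  job_C: interval 2, next fire after T=244 is 246
Earliest fire time = 246 (job job_C)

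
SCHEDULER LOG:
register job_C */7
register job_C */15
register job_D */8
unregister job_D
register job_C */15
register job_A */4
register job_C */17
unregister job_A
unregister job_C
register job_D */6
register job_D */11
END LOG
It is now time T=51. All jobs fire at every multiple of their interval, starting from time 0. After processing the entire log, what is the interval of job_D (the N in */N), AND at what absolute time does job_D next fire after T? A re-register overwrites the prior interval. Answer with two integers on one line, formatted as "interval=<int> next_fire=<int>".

Answer: interval=11 next_fire=55

Derivation:
Op 1: register job_C */7 -> active={job_C:*/7}
Op 2: register job_C */15 -> active={job_C:*/15}
Op 3: register job_D */8 -> active={job_C:*/15, job_D:*/8}
Op 4: unregister job_D -> active={job_C:*/15}
Op 5: register job_C */15 -> active={job_C:*/15}
Op 6: register job_A */4 -> active={job_A:*/4, job_C:*/15}
Op 7: register job_C */17 -> active={job_A:*/4, job_C:*/17}
Op 8: unregister job_A -> active={job_C:*/17}
Op 9: unregister job_C -> active={}
Op 10: register job_D */6 -> active={job_D:*/6}
Op 11: register job_D */11 -> active={job_D:*/11}
Final interval of job_D = 11
Next fire of job_D after T=51: (51//11+1)*11 = 55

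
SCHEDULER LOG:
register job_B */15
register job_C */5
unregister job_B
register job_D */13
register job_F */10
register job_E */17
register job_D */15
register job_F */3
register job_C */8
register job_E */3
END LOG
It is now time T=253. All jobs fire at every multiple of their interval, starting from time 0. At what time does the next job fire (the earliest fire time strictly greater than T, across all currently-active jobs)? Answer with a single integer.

Answer: 255

Derivation:
Op 1: register job_B */15 -> active={job_B:*/15}
Op 2: register job_C */5 -> active={job_B:*/15, job_C:*/5}
Op 3: unregister job_B -> active={job_C:*/5}
Op 4: register job_D */13 -> active={job_C:*/5, job_D:*/13}
Op 5: register job_F */10 -> active={job_C:*/5, job_D:*/13, job_F:*/10}
Op 6: register job_E */17 -> active={job_C:*/5, job_D:*/13, job_E:*/17, job_F:*/10}
Op 7: register job_D */15 -> active={job_C:*/5, job_D:*/15, job_E:*/17, job_F:*/10}
Op 8: register job_F */3 -> active={job_C:*/5, job_D:*/15, job_E:*/17, job_F:*/3}
Op 9: register job_C */8 -> active={job_C:*/8, job_D:*/15, job_E:*/17, job_F:*/3}
Op 10: register job_E */3 -> active={job_C:*/8, job_D:*/15, job_E:*/3, job_F:*/3}
  job_C: interval 8, next fire after T=253 is 256
  job_D: interval 15, next fire after T=253 is 255
  job_E: interval 3, next fire after T=253 is 255
  job_F: interval 3, next fire after T=253 is 255
Earliest fire time = 255 (job job_D)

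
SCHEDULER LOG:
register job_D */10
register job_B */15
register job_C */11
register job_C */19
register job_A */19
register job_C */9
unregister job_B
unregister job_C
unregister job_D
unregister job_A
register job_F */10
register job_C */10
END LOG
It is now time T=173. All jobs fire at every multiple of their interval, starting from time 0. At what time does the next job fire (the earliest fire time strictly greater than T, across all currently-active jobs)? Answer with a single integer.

Answer: 180

Derivation:
Op 1: register job_D */10 -> active={job_D:*/10}
Op 2: register job_B */15 -> active={job_B:*/15, job_D:*/10}
Op 3: register job_C */11 -> active={job_B:*/15, job_C:*/11, job_D:*/10}
Op 4: register job_C */19 -> active={job_B:*/15, job_C:*/19, job_D:*/10}
Op 5: register job_A */19 -> active={job_A:*/19, job_B:*/15, job_C:*/19, job_D:*/10}
Op 6: register job_C */9 -> active={job_A:*/19, job_B:*/15, job_C:*/9, job_D:*/10}
Op 7: unregister job_B -> active={job_A:*/19, job_C:*/9, job_D:*/10}
Op 8: unregister job_C -> active={job_A:*/19, job_D:*/10}
Op 9: unregister job_D -> active={job_A:*/19}
Op 10: unregister job_A -> active={}
Op 11: register job_F */10 -> active={job_F:*/10}
Op 12: register job_C */10 -> active={job_C:*/10, job_F:*/10}
  job_C: interval 10, next fire after T=173 is 180
  job_F: interval 10, next fire after T=173 is 180
Earliest fire time = 180 (job job_C)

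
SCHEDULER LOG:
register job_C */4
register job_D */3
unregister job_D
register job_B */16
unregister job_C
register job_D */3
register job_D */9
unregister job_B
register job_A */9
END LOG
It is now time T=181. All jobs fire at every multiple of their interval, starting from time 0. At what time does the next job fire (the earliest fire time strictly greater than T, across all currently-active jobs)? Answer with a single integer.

Answer: 189

Derivation:
Op 1: register job_C */4 -> active={job_C:*/4}
Op 2: register job_D */3 -> active={job_C:*/4, job_D:*/3}
Op 3: unregister job_D -> active={job_C:*/4}
Op 4: register job_B */16 -> active={job_B:*/16, job_C:*/4}
Op 5: unregister job_C -> active={job_B:*/16}
Op 6: register job_D */3 -> active={job_B:*/16, job_D:*/3}
Op 7: register job_D */9 -> active={job_B:*/16, job_D:*/9}
Op 8: unregister job_B -> active={job_D:*/9}
Op 9: register job_A */9 -> active={job_A:*/9, job_D:*/9}
  job_A: interval 9, next fire after T=181 is 189
  job_D: interval 9, next fire after T=181 is 189
Earliest fire time = 189 (job job_A)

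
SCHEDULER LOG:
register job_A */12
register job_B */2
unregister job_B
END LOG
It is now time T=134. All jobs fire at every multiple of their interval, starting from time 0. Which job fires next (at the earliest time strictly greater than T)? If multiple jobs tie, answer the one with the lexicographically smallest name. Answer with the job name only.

Op 1: register job_A */12 -> active={job_A:*/12}
Op 2: register job_B */2 -> active={job_A:*/12, job_B:*/2}
Op 3: unregister job_B -> active={job_A:*/12}
  job_A: interval 12, next fire after T=134 is 144
Earliest = 144, winner (lex tiebreak) = job_A

Answer: job_A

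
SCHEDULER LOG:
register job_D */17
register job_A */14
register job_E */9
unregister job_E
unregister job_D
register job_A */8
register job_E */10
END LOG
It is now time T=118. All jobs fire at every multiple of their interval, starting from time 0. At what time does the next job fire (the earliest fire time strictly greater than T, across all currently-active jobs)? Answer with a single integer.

Op 1: register job_D */17 -> active={job_D:*/17}
Op 2: register job_A */14 -> active={job_A:*/14, job_D:*/17}
Op 3: register job_E */9 -> active={job_A:*/14, job_D:*/17, job_E:*/9}
Op 4: unregister job_E -> active={job_A:*/14, job_D:*/17}
Op 5: unregister job_D -> active={job_A:*/14}
Op 6: register job_A */8 -> active={job_A:*/8}
Op 7: register job_E */10 -> active={job_A:*/8, job_E:*/10}
  job_A: interval 8, next fire after T=118 is 120
  job_E: interval 10, next fire after T=118 is 120
Earliest fire time = 120 (job job_A)

Answer: 120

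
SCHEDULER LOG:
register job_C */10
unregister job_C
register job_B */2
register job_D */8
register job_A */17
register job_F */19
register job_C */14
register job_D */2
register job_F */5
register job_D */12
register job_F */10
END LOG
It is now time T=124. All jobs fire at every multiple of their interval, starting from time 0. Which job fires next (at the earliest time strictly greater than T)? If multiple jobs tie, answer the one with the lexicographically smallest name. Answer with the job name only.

Op 1: register job_C */10 -> active={job_C:*/10}
Op 2: unregister job_C -> active={}
Op 3: register job_B */2 -> active={job_B:*/2}
Op 4: register job_D */8 -> active={job_B:*/2, job_D:*/8}
Op 5: register job_A */17 -> active={job_A:*/17, job_B:*/2, job_D:*/8}
Op 6: register job_F */19 -> active={job_A:*/17, job_B:*/2, job_D:*/8, job_F:*/19}
Op 7: register job_C */14 -> active={job_A:*/17, job_B:*/2, job_C:*/14, job_D:*/8, job_F:*/19}
Op 8: register job_D */2 -> active={job_A:*/17, job_B:*/2, job_C:*/14, job_D:*/2, job_F:*/19}
Op 9: register job_F */5 -> active={job_A:*/17, job_B:*/2, job_C:*/14, job_D:*/2, job_F:*/5}
Op 10: register job_D */12 -> active={job_A:*/17, job_B:*/2, job_C:*/14, job_D:*/12, job_F:*/5}
Op 11: register job_F */10 -> active={job_A:*/17, job_B:*/2, job_C:*/14, job_D:*/12, job_F:*/10}
  job_A: interval 17, next fire after T=124 is 136
  job_B: interval 2, next fire after T=124 is 126
  job_C: interval 14, next fire after T=124 is 126
  job_D: interval 12, next fire after T=124 is 132
  job_F: interval 10, next fire after T=124 is 130
Earliest = 126, winner (lex tiebreak) = job_B

Answer: job_B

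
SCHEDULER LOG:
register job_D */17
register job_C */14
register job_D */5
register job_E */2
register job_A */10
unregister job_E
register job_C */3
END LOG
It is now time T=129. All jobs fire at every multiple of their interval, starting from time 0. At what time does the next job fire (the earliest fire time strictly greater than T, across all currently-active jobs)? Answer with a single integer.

Op 1: register job_D */17 -> active={job_D:*/17}
Op 2: register job_C */14 -> active={job_C:*/14, job_D:*/17}
Op 3: register job_D */5 -> active={job_C:*/14, job_D:*/5}
Op 4: register job_E */2 -> active={job_C:*/14, job_D:*/5, job_E:*/2}
Op 5: register job_A */10 -> active={job_A:*/10, job_C:*/14, job_D:*/5, job_E:*/2}
Op 6: unregister job_E -> active={job_A:*/10, job_C:*/14, job_D:*/5}
Op 7: register job_C */3 -> active={job_A:*/10, job_C:*/3, job_D:*/5}
  job_A: interval 10, next fire after T=129 is 130
  job_C: interval 3, next fire after T=129 is 132
  job_D: interval 5, next fire after T=129 is 130
Earliest fire time = 130 (job job_A)

Answer: 130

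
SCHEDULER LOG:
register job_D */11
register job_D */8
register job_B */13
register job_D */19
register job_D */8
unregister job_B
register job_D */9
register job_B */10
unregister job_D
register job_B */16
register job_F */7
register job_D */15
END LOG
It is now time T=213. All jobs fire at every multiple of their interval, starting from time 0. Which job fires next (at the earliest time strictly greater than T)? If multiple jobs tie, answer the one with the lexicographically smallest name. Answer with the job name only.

Answer: job_F

Derivation:
Op 1: register job_D */11 -> active={job_D:*/11}
Op 2: register job_D */8 -> active={job_D:*/8}
Op 3: register job_B */13 -> active={job_B:*/13, job_D:*/8}
Op 4: register job_D */19 -> active={job_B:*/13, job_D:*/19}
Op 5: register job_D */8 -> active={job_B:*/13, job_D:*/8}
Op 6: unregister job_B -> active={job_D:*/8}
Op 7: register job_D */9 -> active={job_D:*/9}
Op 8: register job_B */10 -> active={job_B:*/10, job_D:*/9}
Op 9: unregister job_D -> active={job_B:*/10}
Op 10: register job_B */16 -> active={job_B:*/16}
Op 11: register job_F */7 -> active={job_B:*/16, job_F:*/7}
Op 12: register job_D */15 -> active={job_B:*/16, job_D:*/15, job_F:*/7}
  job_B: interval 16, next fire after T=213 is 224
  job_D: interval 15, next fire after T=213 is 225
  job_F: interval 7, next fire after T=213 is 217
Earliest = 217, winner (lex tiebreak) = job_F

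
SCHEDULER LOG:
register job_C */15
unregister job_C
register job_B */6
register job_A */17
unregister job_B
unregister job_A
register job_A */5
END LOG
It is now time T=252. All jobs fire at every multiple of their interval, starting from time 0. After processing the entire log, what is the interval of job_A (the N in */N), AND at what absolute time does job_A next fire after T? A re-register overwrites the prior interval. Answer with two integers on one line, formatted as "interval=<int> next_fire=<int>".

Answer: interval=5 next_fire=255

Derivation:
Op 1: register job_C */15 -> active={job_C:*/15}
Op 2: unregister job_C -> active={}
Op 3: register job_B */6 -> active={job_B:*/6}
Op 4: register job_A */17 -> active={job_A:*/17, job_B:*/6}
Op 5: unregister job_B -> active={job_A:*/17}
Op 6: unregister job_A -> active={}
Op 7: register job_A */5 -> active={job_A:*/5}
Final interval of job_A = 5
Next fire of job_A after T=252: (252//5+1)*5 = 255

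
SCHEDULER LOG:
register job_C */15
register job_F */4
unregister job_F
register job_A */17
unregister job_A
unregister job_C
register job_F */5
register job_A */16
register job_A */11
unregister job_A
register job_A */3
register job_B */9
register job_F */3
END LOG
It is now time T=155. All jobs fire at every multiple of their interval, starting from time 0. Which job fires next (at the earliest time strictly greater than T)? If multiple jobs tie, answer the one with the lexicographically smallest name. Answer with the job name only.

Op 1: register job_C */15 -> active={job_C:*/15}
Op 2: register job_F */4 -> active={job_C:*/15, job_F:*/4}
Op 3: unregister job_F -> active={job_C:*/15}
Op 4: register job_A */17 -> active={job_A:*/17, job_C:*/15}
Op 5: unregister job_A -> active={job_C:*/15}
Op 6: unregister job_C -> active={}
Op 7: register job_F */5 -> active={job_F:*/5}
Op 8: register job_A */16 -> active={job_A:*/16, job_F:*/5}
Op 9: register job_A */11 -> active={job_A:*/11, job_F:*/5}
Op 10: unregister job_A -> active={job_F:*/5}
Op 11: register job_A */3 -> active={job_A:*/3, job_F:*/5}
Op 12: register job_B */9 -> active={job_A:*/3, job_B:*/9, job_F:*/5}
Op 13: register job_F */3 -> active={job_A:*/3, job_B:*/9, job_F:*/3}
  job_A: interval 3, next fire after T=155 is 156
  job_B: interval 9, next fire after T=155 is 162
  job_F: interval 3, next fire after T=155 is 156
Earliest = 156, winner (lex tiebreak) = job_A

Answer: job_A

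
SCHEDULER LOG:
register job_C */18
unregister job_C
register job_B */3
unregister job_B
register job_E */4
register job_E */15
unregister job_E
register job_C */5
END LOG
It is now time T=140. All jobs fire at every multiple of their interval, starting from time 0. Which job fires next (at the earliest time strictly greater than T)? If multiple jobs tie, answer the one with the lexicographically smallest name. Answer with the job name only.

Op 1: register job_C */18 -> active={job_C:*/18}
Op 2: unregister job_C -> active={}
Op 3: register job_B */3 -> active={job_B:*/3}
Op 4: unregister job_B -> active={}
Op 5: register job_E */4 -> active={job_E:*/4}
Op 6: register job_E */15 -> active={job_E:*/15}
Op 7: unregister job_E -> active={}
Op 8: register job_C */5 -> active={job_C:*/5}
  job_C: interval 5, next fire after T=140 is 145
Earliest = 145, winner (lex tiebreak) = job_C

Answer: job_C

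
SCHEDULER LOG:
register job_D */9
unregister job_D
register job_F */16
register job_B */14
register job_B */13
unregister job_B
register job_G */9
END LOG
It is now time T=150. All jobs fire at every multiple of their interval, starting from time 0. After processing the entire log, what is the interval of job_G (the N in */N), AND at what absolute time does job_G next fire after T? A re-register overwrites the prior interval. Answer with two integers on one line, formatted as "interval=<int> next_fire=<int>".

Answer: interval=9 next_fire=153

Derivation:
Op 1: register job_D */9 -> active={job_D:*/9}
Op 2: unregister job_D -> active={}
Op 3: register job_F */16 -> active={job_F:*/16}
Op 4: register job_B */14 -> active={job_B:*/14, job_F:*/16}
Op 5: register job_B */13 -> active={job_B:*/13, job_F:*/16}
Op 6: unregister job_B -> active={job_F:*/16}
Op 7: register job_G */9 -> active={job_F:*/16, job_G:*/9}
Final interval of job_G = 9
Next fire of job_G after T=150: (150//9+1)*9 = 153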